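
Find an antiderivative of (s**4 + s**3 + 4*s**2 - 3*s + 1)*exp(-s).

(-s**4 - 5*s**3 - 19*s**2 - 35*s - 36)*exp(-s) + C

Use integration by parts with u = s**4 + s**3 + 4*s**2 - 3*s + 1, dv = exp(-s) ds, so v = -exp(-s).
Apply parts 4 times (tabular method): alternate signs, differentiate u down to 0, integrate dv up.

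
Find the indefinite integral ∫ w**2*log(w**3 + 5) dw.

w**3*log(w**3 + 5)/3 - w**3/3 + 5*log(w**3 + 5)/3 + C

Let u = w**3 + 5, so du = (3*w**2) dw.
The integral becomes (1/3)·∫ log(u) du; integrate by parts with u′=log(u), dv′=du.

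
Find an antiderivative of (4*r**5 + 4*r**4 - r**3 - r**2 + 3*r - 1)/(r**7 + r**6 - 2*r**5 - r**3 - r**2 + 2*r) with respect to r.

Factor the denominator: r*(r - 1)**2*(r + 1)*(r + 2)*(r**2 + 1).
Partial-fraction decomposition: -(r - 7)/(5*(r**2 + 1)) - 67/(90*(r + 2)) + 1/(2*(r + 1)) + 17/(18*(r - 1)) + 2/(3*(r - 1)**2) - 1/(2*r).
Integrate each term; A/(r−a) gives A·log|r−a|; the (Br+D)/(r²+p²) term gives a log and an atan.

-log(r)/2 + 17*log(r - 1)/18 + log(r + 1)/2 - 67*log(r + 2)/90 - log(r**2 + 1)/10 + 7*atan(r)/5 - 2/(3*r - 3) + C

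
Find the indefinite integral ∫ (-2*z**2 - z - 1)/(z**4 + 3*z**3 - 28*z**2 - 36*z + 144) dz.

Factor the denominator: (z - 4)*(z - 2)*(z + 3)*(z + 6).
Partial-fraction decomposition: 67/(240*(z + 6)) - 16/(105*(z + 3)) + 11/(80*(z - 2)) - 37/(140*(z - 4)).
Integrate each term: A/(z−a) contributes A·log|z−a|.

-37*log(z - 4)/140 + 11*log(z - 2)/80 - 16*log(z + 3)/105 + 67*log(z + 6)/240 + C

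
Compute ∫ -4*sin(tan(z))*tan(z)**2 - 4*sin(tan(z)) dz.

Let u = tan(z), so du = (tan(z)**2 + 1) dz.
Rewriting, the integral becomes -4·∫ sin(u) du = -4·-cos(u).
Substituting back, u = tan(z).

4*cos(tan(z)) + C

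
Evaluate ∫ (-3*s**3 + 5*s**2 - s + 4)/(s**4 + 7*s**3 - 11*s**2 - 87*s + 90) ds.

Factor the denominator: (s - 3)*(s - 1)*(s + 5)*(s + 6).
Partial-fraction decomposition: -838/(63*(s + 6)) + 509/(48*(s + 5)) - 5/(84*(s - 1)) - 35/(144*(s - 3)).
Integrate each term: A/(s−a) contributes A·log|s−a|.

-35*log(s - 3)/144 - 5*log(s - 1)/84 + 509*log(s + 5)/48 - 838*log(s + 6)/63 + C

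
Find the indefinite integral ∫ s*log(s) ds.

s**2*log(s)/2 - s**2/4 + C

Use integration by parts with u = log(s), dv = s ds.
Then du = 1/s ds and v = s**2/2.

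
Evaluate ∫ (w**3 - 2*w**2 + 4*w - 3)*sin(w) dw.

-w**3*cos(w) + 3*w**2*sin(w) + 2*w**2*cos(w) - 4*w*sin(w) + 2*w*cos(w) - 2*sin(w) - cos(w) + C

Use integration by parts with u = w**3 - 2*w**2 + 4*w - 3, dv = sin(w) dw, so v = -cos(w).
Apply parts 3 times (tabular method): alternate signs, differentiate u down to 0, integrate dv up.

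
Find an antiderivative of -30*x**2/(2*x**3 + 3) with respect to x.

-5*log(2*x**3 + 3) + C

Let u = 2*x**3 + 3, so du = (6*x**2) dx.
Rewriting, the integral becomes -5·∫ 1/u du = -5·log(u).
Substituting back, u = 2*x**3 + 3.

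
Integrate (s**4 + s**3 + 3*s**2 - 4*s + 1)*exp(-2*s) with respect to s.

(-4*s**4 - 12*s**3 - 30*s**2 - 14*s - 11)*exp(-2*s)/8 + C

Use integration by parts with u = s**4 + s**3 + 3*s**2 - 4*s + 1, dv = exp(-2*s) ds, so v = -exp(-2*s)/2.
Apply parts 4 times (tabular method): alternate signs, differentiate u down to 0, integrate dv up.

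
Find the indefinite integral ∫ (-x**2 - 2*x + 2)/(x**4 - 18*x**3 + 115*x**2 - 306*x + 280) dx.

Factor the denominator: (x - 7)*(x - 5)*(x - 4)*(x - 2).
Partial-fraction decomposition: 1/(5*(x - 2)) - 11/(3*(x - 4)) + 11/(2*(x - 5)) - 61/(30*(x - 7)).
Integrate each term: A/(x−a) contributes A·log|x−a|.

-61*log(x - 7)/30 + 11*log(x - 5)/2 - 11*log(x - 4)/3 + log(x - 2)/5 + C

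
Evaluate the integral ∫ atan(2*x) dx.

Use integration by parts with u = arctan(2*x), dv = dx.
Then du = 2/(4*x**2 + 1) dx.

x*atan(2*x) - log(4*x**2 + 1)/4 + C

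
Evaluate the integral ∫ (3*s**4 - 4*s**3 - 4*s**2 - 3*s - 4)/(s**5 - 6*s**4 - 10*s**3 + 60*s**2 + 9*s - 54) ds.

Factor the denominator: (s - 6)*(s - 3)*(s - 1)*(s + 1)*(s + 3).
Partial-fraction decomposition: 20/(27*(s + 3)) - 1/(56*(s + 1)) - 3/(20*(s - 1)) - 43/(72*(s - 3)) + 2858/(945*(s - 6)).
Integrate each term: A/(s−a) contributes A·log|s−a|.

2858*log(s - 6)/945 - 43*log(s - 3)/72 - 3*log(s - 1)/20 - log(s + 1)/56 + 20*log(s + 3)/27 + C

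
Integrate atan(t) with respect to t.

t*atan(t) - log(t**2 + 1)/2 + C

Use integration by parts with u = arctan(t), dv = dt.
Then du = 1/(t**2 + 1) dt.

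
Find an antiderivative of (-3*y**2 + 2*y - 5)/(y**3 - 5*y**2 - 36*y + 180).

-101*log(y - 6)/12 + 70*log(y - 5)/11 - 125*log(y + 6)/132 + C

Factor the denominator: (y - 6)*(y - 5)*(y + 6).
Partial-fraction decomposition: -125/(132*(y + 6)) + 70/(11*(y - 5)) - 101/(12*(y - 6)).
Integrate each term: A/(y−a) contributes A·log|y−a|.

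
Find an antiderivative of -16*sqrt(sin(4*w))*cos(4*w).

Let u = sin(4*w), so du = (4*cos(4*w)) dw.
Rewriting, the integral becomes -4·∫ √u du = -4·(2/3)u^(3/2).
Substituting back, u = sin(4*w).

-8*sin(4*w)**(3/2)/3 + C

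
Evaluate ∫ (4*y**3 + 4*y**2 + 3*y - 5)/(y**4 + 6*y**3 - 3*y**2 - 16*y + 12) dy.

47*log(y - 1)/49 - 3*log(y + 2)/4 + 743*log(y + 6)/196 - 2/(7*y - 7) + C

Factor the denominator: (y - 1)**2*(y + 2)*(y + 6).
Partial-fraction decomposition: 743/(196*(y + 6)) - 3/(4*(y + 2)) + 47/(49*(y - 1)) + 2/(7*(y - 1)**2).
Integrate each term; A/(y−a) gives A·log|y−a|; A/(y−a)² gives −A/(y−a).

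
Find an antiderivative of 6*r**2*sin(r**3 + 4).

Let u = r**3 + 4, so du = (3*r**2) dr.
Rewriting, the integral becomes 2·∫ sin(u) du = 2·-cos(u).
Substituting back, u = r**3 + 4.

-2*cos(r**3 + 4) + C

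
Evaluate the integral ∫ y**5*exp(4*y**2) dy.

Let u = y², du = 2y dy; rewrite as (1/2)∫ u^2·exp(4u) du.
Now integrate by parts 2 times.

(8*y**4 - 4*y**2 + 1)*exp(4*y**2)/64 + C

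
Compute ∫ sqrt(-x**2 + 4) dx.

Substitute x = 2·sin(θ), so dx = 2·cos(θ) dθ and the radical becomes sqrt(-x**2 + 4) = 2·cos(θ) by the Pythagorean identity.
Integrate the resulting trig expression in θ, then back-substitute θ = asin(x/2), sin(θ) = x/2, cos(θ) = sqrt(-x**2 + 4)/2 (absorbing any constant into C).

x*sqrt(-x**2 + 4)/2 + 2*asin(x/2) + C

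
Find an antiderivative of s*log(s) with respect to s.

Use integration by parts with u = log(s), dv = s ds.
Then du = 1/s ds and v = s**2/2.

s**2*log(s)/2 - s**2/4 + C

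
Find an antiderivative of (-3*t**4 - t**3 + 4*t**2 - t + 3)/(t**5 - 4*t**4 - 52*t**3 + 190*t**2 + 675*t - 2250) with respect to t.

Factor the denominator: (t - 6)*(t - 5)*(t - 3)*(t + 5)**2.
Partial-fraction decomposition: -190361/(193600*(t + 5)) + 821/(440*(t + 5)**2) - 39/(64*(t - 3)) + 951/(100*(t - 5)) - 1321/(121*(t - 6)).
Integrate each term; A/(t−a) gives A·log|t−a|; A/(t−a)² gives −A/(t−a).

-1321*log(t - 6)/121 + 951*log(t - 5)/100 - 39*log(t - 3)/64 - 190361*log(t + 5)/193600 - 821/(440*t + 2200) + C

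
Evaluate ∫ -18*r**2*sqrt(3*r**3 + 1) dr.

Let u = 3*r**3 + 1, so du = (9*r**2) dr.
Rewriting, the integral becomes -2·∫ √u du = -2·(2/3)u^(3/2).
Substituting back, u = 3*r**3 + 1.

-4*(3*r**3 + 1)**(3/2)/3 + C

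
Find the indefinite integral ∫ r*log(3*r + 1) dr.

Use integration by parts with u = log(3*r + 1), dv = r dr.
Then du = 3/(3*r + 1) dr and v = r**2/2.

r**2*log(3*r + 1)/2 - r**2/4 + r/6 - log(3*r + 1)/18 + C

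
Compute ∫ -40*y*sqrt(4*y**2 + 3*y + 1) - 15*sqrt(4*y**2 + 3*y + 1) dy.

Let u = 4*y**2 + 3*y + 1, so du = (8*y + 3) dy.
Rewriting, the integral becomes -5·∫ √u du = -5·(2/3)u^(3/2).
Substituting back, u = 4*y**2 + 3*y + 1.

-10*(4*y**2 + 3*y + 1)**(3/2)/3 + C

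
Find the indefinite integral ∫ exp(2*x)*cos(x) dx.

Let I denote the integral. Integrate by parts with u = cos(x), dv = exp(2*x) dx, so v = exp(2*x)/2: I = exp(2*x)*cos(x)/2 + (1/2)·∫ exp(2*x)*sin(x) dx.
Apply parts again with u = sin(x), dv = exp(2*x) dx: ∫ exp(2*x)*sin(x) dx = exp(2*x)*sin(x)/2 − (1/2)·I. Substituting back brings back I: I = exp(2*x)*sin(x)/4 + exp(2*x)*cos(x)/2 − (1/4)·I.
Solving for I: (1 + 1/4)·I equals the remaining terms, so I = (4/5)·(exp(2*x)*sin(x)/4 + exp(2*x)*cos(x)/2).

exp(2*x)*sin(x)/5 + 2*exp(2*x)*cos(x)/5 + C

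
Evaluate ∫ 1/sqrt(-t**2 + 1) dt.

asin(t) + C

Substitute t = sin(θ), so dt = cos(θ) dθ and the radical becomes sqrt(-t**2 + 1) = cos(θ) by the Pythagorean identity.
Integrate the resulting trig expression in θ, then back-substitute θ = asin(t), sin(θ) = t, cos(θ) = sqrt(-t**2 + 1) (absorbing any constant into C).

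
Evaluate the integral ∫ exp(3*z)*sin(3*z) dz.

Let I denote the integral. Integrate by parts with u = sin(3*z), dv = exp(3*z) dz, so v = exp(3*z)/3: I = exp(3*z)*sin(3*z)/3 − ∫ exp(3*z)*cos(3*z) dz.
Apply parts again with u = cos(3*z), dv = exp(3*z) dz: ∫ exp(3*z)*cos(3*z) dz = exp(3*z)*cos(3*z)/3 + I. Substituting back brings back I: I = exp(3*z)*sin(3*z)/3 - exp(3*z)*cos(3*z)/3 − I.
Solving for I: (1 + 1)·I equals the remaining terms, so I = (1/2)·(exp(3*z)*sin(3*z)/3 - exp(3*z)*cos(3*z)/3).

exp(3*z)*sin(3*z)/6 - exp(3*z)*cos(3*z)/6 + C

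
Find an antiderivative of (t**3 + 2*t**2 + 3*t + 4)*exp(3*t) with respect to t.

(9*t**3 + 9*t**2 + 21*t + 29)*exp(3*t)/27 + C

Use integration by parts with u = t**3 + 2*t**2 + 3*t + 4, dv = exp(3*t) dt, so v = exp(3*t)/3.
Apply parts 3 times (tabular method): alternate signs, differentiate u down to 0, integrate dv up.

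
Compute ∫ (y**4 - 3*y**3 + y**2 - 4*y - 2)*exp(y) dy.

(y**4 - 7*y**3 + 22*y**2 - 48*y + 46)*exp(y) + C

Use integration by parts with u = y**4 - 3*y**3 + y**2 - 4*y - 2, dv = exp(y) dy, so v = exp(y).
Apply parts 4 times (tabular method): alternate signs, differentiate u down to 0, integrate dv up.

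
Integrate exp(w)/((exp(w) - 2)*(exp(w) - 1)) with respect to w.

log(exp(w) - 2) - log(exp(w) - 1) + C

Let u = e^w, du = e^w dw.
The integral becomes ∫ du/((u-2)(u-1)); decompose into partial fractions.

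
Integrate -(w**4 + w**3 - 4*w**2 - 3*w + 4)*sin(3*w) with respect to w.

w**4*cos(3*w)/3 - 4*w**3*sin(3*w)/9 + w**3*cos(3*w)/3 - w**2*sin(3*w)/3 - 16*w**2*cos(3*w)/9 + 32*w*sin(3*w)/27 - 11*w*cos(3*w)/9 + 11*sin(3*w)/27 + 140*cos(3*w)/81 + C

Use integration by parts with u = w**4 + w**3 - 4*w**2 - 3*w + 4, dv = -sin(3*w) dw, so v = cos(3*w)/3.
Apply parts 4 times (tabular method): alternate signs, differentiate u down to 0, integrate dv up.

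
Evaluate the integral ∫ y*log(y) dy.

Use integration by parts with u = log(y), dv = y dy.
Then du = 1/y dy and v = y**2/2.

y**2*log(y)/2 - y**2/4 + C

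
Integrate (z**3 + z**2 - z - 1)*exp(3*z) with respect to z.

(3*z**3 - 3*z - 2)*exp(3*z)/9 + C

Use integration by parts with u = z**3 + z**2 - z - 1, dv = exp(3*z) dz, so v = exp(3*z)/3.
Apply parts 3 times (tabular method): alternate signs, differentiate u down to 0, integrate dv up.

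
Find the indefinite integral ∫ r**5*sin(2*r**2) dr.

Let u = r², du = 2r dr; rewrite as (1/2)∫ u^2·sin(2u) du.
Now integrate by parts 2 times.

-r**4*cos(2*r**2)/4 + r**2*sin(2*r**2)/4 + cos(2*r**2)/8 + C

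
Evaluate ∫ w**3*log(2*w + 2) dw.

Use integration by parts with u = log(2*w + 2), dv = w**3 dw.
Then du = 2/(2*w + 2) dw and v = w**4/4.

w**4*log(2*w + 2)/4 - w**4/16 + w**3/12 - w**2/8 + w/4 - log(w + 1)/4 + C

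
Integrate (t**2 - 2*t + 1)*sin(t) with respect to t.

-t**2*cos(t) + 2*t*sin(t) + 2*t*cos(t) - 2*sin(t) + cos(t) + C

Use integration by parts with u = t**2 - 2*t + 1, dv = sin(t) dt, so v = -cos(t).
Apply parts 2 times (tabular method): alternate signs, differentiate u down to 0, integrate dv up.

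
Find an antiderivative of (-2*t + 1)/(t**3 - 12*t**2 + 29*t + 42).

-13*log(t - 7)/8 + 11*log(t - 6)/7 + 3*log(t + 1)/56 + C

Factor the denominator: (t - 7)*(t - 6)*(t + 1).
Partial-fraction decomposition: 3/(56*(t + 1)) + 11/(7*(t - 6)) - 13/(8*(t - 7)).
Integrate each term: A/(t−a) contributes A·log|t−a|.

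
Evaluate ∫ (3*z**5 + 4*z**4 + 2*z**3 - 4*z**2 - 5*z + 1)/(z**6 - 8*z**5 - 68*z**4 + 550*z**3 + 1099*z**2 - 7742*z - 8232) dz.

Factor the denominator: (z - 7)**2*(z - 6)*(z + 1)*(z + 4)*(z + 7).
Partial-fraction decomposition: 41663/(45864*(z + 7)) - 2219/(10890*(z + 4)) - 1/(8064*(z + 1)) + 28771/(910*(z - 6)) - 22252057/(758912*(z - 7)) + 60481/(1232*(z - 7)**2).
Integrate each term; A/(z−a) gives A·log|z−a|; A/(z−a)² gives −A/(z−a).

-22252057*log(z - 7)/758912 + 28771*log(z - 6)/910 - log(z + 1)/8064 - 2219*log(z + 4)/10890 + 41663*log(z + 7)/45864 - 60481/(1232*z - 8624) + C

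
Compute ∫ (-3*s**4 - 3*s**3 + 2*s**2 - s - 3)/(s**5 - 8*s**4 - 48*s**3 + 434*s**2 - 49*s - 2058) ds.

Factor the denominator: (s - 7)**2*(s - 3)*(s + 2)*(s + 7).
Partial-fraction decomposition: -759/(1225*(s + 7)) + 17/(2025*(s + 2)) - 39/(100*(s - 3)) - 31733/(15876*(s - 7)) - 1018/(63*(s - 7)**2).
Integrate each term; A/(s−a) gives A·log|s−a|; A/(s−a)² gives −A/(s−a).

-31733*log(s - 7)/15876 - 39*log(s - 3)/100 + 17*log(s + 2)/2025 - 759*log(s + 7)/1225 + 1018/(63*s - 441) + C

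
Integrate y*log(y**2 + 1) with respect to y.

y**2*log(y**2 + 1)/2 - y**2/2 + log(y**2 + 1)/2 + C

Let u = y**2 + 1, so du = (2*y) dy.
The integral becomes (1/2)·∫ log(u) du; integrate by parts with u′=log(u), dv′=du.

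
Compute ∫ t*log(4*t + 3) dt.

t**2*log(4*t + 3)/2 - t**2/4 + 3*t/8 - 9*log(4*t + 3)/32 + C

Use integration by parts with u = log(4*t + 3), dv = t dt.
Then du = 4/(4*t + 3) dt and v = t**2/2.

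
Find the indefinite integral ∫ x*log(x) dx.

x**2*log(x)/2 - x**2/4 + C

Use integration by parts with u = log(x), dv = x dx.
Then du = 1/x dx and v = x**2/2.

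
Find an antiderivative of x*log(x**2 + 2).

x**2*log(x**2 + 2)/2 - x**2/2 + log(x**2 + 2) + C

Let u = x**2 + 2, so du = (2*x) dx.
The integral becomes (1/2)·∫ log(u) du; integrate by parts with u′=log(u), dv′=du.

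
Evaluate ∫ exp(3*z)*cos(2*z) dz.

2*exp(3*z)*sin(2*z)/13 + 3*exp(3*z)*cos(2*z)/13 + C

Let I denote the integral. Integrate by parts with u = cos(2*z), dv = exp(3*z) dz, so v = exp(3*z)/3: I = exp(3*z)*cos(2*z)/3 + (2/3)·∫ exp(3*z)*sin(2*z) dz.
Apply parts again with u = sin(2*z), dv = exp(3*z) dz: ∫ exp(3*z)*sin(2*z) dz = exp(3*z)*sin(2*z)/3 − (2/3)·I. Substituting back brings back I: I = 2*exp(3*z)*sin(2*z)/9 + exp(3*z)*cos(2*z)/3 − (4/9)·I.
Solving for I: (1 + 4/9)·I equals the remaining terms, so I = (9/13)·(2*exp(3*z)*sin(2*z)/9 + exp(3*z)*cos(2*z)/3).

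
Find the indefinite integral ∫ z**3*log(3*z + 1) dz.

z**4*log(3*z + 1)/4 - z**4/16 + z**3/36 - z**2/72 + z/108 - log(3*z + 1)/324 + C

Use integration by parts with u = log(3*z + 1), dv = z**3 dz.
Then du = 3/(3*z + 1) dz and v = z**4/4.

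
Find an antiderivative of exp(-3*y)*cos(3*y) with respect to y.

Let I denote the integral. Integrate by parts with u = cos(3*y), dv = exp(-3*y) dy, so v = -exp(-3*y)/3: I = -exp(-3*y)*cos(3*y)/3 − ∫ exp(-3*y)*sin(3*y) dy.
Apply parts again with u = sin(3*y), dv = exp(-3*y) dy: ∫ exp(-3*y)*sin(3*y) dy = -exp(-3*y)*sin(3*y)/3 + I. Substituting back brings back I: I = exp(-3*y)*sin(3*y)/3 - exp(-3*y)*cos(3*y)/3 − I.
Solving for I: (1 + 1)·I equals the remaining terms, so I = (1/2)·(exp(-3*y)*sin(3*y)/3 - exp(-3*y)*cos(3*y)/3).

exp(-3*y)*sin(3*y)/6 - exp(-3*y)*cos(3*y)/6 + C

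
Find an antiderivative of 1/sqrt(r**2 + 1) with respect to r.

Substitute r = tan(θ), so dr = sec(θ)^2 dθ and the radical becomes sqrt(r**2 + 1) = sec(θ) by the Pythagorean identity.
Integrate the resulting trig expression in θ, then back-substitute tan(θ) = r, sec(θ) = sqrt(r**2 + 1) (absorbing any constant into C).

log(r + sqrt(r**2 + 1)) + C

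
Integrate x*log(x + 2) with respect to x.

x**2*log(x + 2)/2 - x**2/4 + x - 2*log(x + 2) + C

Use integration by parts with u = log(x + 2), dv = x dx.
Then du = 1/(x + 2) dx and v = x**2/2.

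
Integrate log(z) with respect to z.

z*log(z) - z + C

Use integration by parts with u = log(z), dv = dz.
Then du = 1/z dz and v = z.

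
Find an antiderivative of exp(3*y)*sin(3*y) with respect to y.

Let I denote the integral. Integrate by parts with u = sin(3*y), dv = exp(3*y) dy, so v = exp(3*y)/3: I = exp(3*y)*sin(3*y)/3 − ∫ exp(3*y)*cos(3*y) dy.
Apply parts again with u = cos(3*y), dv = exp(3*y) dy: ∫ exp(3*y)*cos(3*y) dy = exp(3*y)*cos(3*y)/3 + I. Substituting back brings back I: I = exp(3*y)*sin(3*y)/3 - exp(3*y)*cos(3*y)/3 − I.
Solving for I: (1 + 1)·I equals the remaining terms, so I = (1/2)·(exp(3*y)*sin(3*y)/3 - exp(3*y)*cos(3*y)/3).

exp(3*y)*sin(3*y)/6 - exp(3*y)*cos(3*y)/6 + C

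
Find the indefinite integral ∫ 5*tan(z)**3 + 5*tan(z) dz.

5*tan(z)**2/2 + C

Let u = tan(z), so du = (tan(z)**2 + 1) dz.
Rewriting, the integral becomes 5·∫ u^1 du = 5·u^2/2.
Substituting back, u = tan(z).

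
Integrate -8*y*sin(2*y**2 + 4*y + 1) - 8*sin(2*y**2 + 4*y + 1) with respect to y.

Let u = 2*y**2 + 4*y + 1, so du = (4*y + 4) dy.
Rewriting, the integral becomes -2·∫ sin(u) du = -2·-cos(u).
Substituting back, u = 2*y**2 + 4*y + 1.

2*cos(2*y**2 + 4*y + 1) + C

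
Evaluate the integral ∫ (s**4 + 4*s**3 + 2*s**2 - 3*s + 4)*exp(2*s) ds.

Use integration by parts with u = s**4 + 4*s**3 + 2*s**2 - 3*s + 4, dv = exp(2*s) ds, so v = exp(2*s)/2.
Apply parts 4 times (tabular method): alternate signs, differentiate u down to 0, integrate dv up.

(s**4 + 2*s**3 - s**2 - 2*s + 5)*exp(2*s)/2 + C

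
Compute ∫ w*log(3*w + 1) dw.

Use integration by parts with u = log(3*w + 1), dv = w dw.
Then du = 3/(3*w + 1) dw and v = w**2/2.

w**2*log(3*w + 1)/2 - w**2/4 + w/6 - log(3*w + 1)/18 + C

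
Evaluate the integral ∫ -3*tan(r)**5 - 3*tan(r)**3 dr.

Let u = tan(r), so du = (tan(r)**2 + 1) dr.
Rewriting, the integral becomes -3·∫ u^3 du = -3·u^4/4.
Substituting back, u = tan(r).

-3*tan(r)**4/4 + C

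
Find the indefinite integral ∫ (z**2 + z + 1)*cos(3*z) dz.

z**2*sin(3*z)/3 + z*sin(3*z)/3 + 2*z*cos(3*z)/9 + 7*sin(3*z)/27 + cos(3*z)/9 + C

Use integration by parts with u = z**2 + z + 1, dv = cos(3*z) dz, so v = sin(3*z)/3.
Apply parts 2 times (tabular method): alternate signs, differentiate u down to 0, integrate dv up.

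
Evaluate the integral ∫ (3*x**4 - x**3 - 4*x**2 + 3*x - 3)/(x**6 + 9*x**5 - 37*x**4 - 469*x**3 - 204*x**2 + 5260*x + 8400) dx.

3543*log(x - 6)/25168 - 59*log(x - 4)/972 + 31*log(x + 2)/2160 + 145081*log(x + 5)/58806 - 333*log(x + 7)/130 + 941/(297*x + 1485) + C

Factor the denominator: (x - 6)*(x - 4)*(x + 2)*(x + 5)**2*(x + 7).
Partial-fraction decomposition: -333/(130*(x + 7)) + 145081/(58806*(x + 5)) - 941/(297*(x + 5)**2) + 31/(2160*(x + 2)) - 59/(972*(x - 4)) + 3543/(25168*(x - 6)).
Integrate each term; A/(x−a) gives A·log|x−a|; A/(x−a)² gives −A/(x−a).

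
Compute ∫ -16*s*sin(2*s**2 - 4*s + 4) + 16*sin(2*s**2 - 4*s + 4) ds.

4*cos(2*s**2 - 4*s + 4) + C

Let u = 2*s**2 - 4*s + 4, so du = (4*s - 4) ds.
Rewriting, the integral becomes -4·∫ sin(u) du = -4·-cos(u).
Substituting back, u = 2*s**2 - 4*s + 4.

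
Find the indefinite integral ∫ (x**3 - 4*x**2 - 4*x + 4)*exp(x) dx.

(x**3 - 7*x**2 + 10*x - 6)*exp(x) + C

Use integration by parts with u = x**3 - 4*x**2 - 4*x + 4, dv = exp(x) dx, so v = exp(x).
Apply parts 3 times (tabular method): alternate signs, differentiate u down to 0, integrate dv up.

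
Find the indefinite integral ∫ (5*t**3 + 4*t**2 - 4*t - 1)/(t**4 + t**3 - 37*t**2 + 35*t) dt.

Factor the denominator: t*(t - 5)*(t - 1)*(t + 7).
Partial-fraction decomposition: 373/(168*(t + 7)) - 1/(8*(t - 1)) + 44/(15*(t - 5)) - 1/(35*t).
Integrate each term: A/(t−a) contributes A·log|t−a|.

-log(t)/35 + 44*log(t - 5)/15 - log(t - 1)/8 + 373*log(t + 7)/168 + C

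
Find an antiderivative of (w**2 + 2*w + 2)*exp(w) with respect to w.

Use integration by parts with u = w**2 + 2*w + 2, dv = exp(w) dw, so v = exp(w).
Apply parts 2 times (tabular method): alternate signs, differentiate u down to 0, integrate dv up.

(w**2 + 2)*exp(w) + C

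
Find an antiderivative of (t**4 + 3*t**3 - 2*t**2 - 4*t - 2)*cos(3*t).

t**4*sin(3*t)/3 + t**3*sin(3*t) + 4*t**3*cos(3*t)/9 - 10*t**2*sin(3*t)/9 + t**2*cos(3*t) - 2*t*sin(3*t) - 20*t*cos(3*t)/27 - 34*sin(3*t)/81 - 2*cos(3*t)/3 + C

Use integration by parts with u = t**4 + 3*t**3 - 2*t**2 - 4*t - 2, dv = cos(3*t) dt, so v = sin(3*t)/3.
Apply parts 4 times (tabular method): alternate signs, differentiate u down to 0, integrate dv up.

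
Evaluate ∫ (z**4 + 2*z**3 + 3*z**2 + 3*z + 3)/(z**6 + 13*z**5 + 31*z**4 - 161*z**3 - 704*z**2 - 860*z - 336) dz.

Factor the denominator: (z - 4)*(z + 1)**2*(z + 2)*(z + 6)*(z + 7).
Partial-fraction decomposition: -461/(495*(z + 7)) + 957/(1000*(z + 6)) - 3/(40*(z + 2)) + 1/(45*(z + 1)) - 1/(75*(z + 1)**2) + 149/(5500*(z - 4)).
Integrate each term; A/(z−a) gives A·log|z−a|; A/(z−a)² gives −A/(z−a).

149*log(z - 4)/5500 + log(z + 1)/45 - 3*log(z + 2)/40 + 957*log(z + 6)/1000 - 461*log(z + 7)/495 + 1/(75*z + 75) + C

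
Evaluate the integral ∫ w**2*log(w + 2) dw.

w**3*log(w + 2)/3 - w**3/9 + w**2/3 - 4*w/3 + 8*log(w + 2)/3 + C

Use integration by parts with u = log(w + 2), dv = w**2 dw.
Then du = 1/(w + 2) dw and v = w**3/3.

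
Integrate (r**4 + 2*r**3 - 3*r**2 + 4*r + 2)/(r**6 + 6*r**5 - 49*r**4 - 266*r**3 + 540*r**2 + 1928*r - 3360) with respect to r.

Factor the denominator: (r - 6)*(r - 2)**2*(r + 4)*(r + 5)*(r + 7).
Partial-fraction decomposition: -257/(1053*(r + 7)) + 141/(539*(r + 5)) - 11/(180*(r + 4)) - 1801/(63504*(r - 2)) - 5/(252*(r - 2)**2) + 823/(11440*(r - 6)).
Integrate each term; A/(r−a) gives A·log|r−a|; A/(r−a)² gives −A/(r−a).

823*log(r - 6)/11440 - 1801*log(r - 2)/63504 - 11*log(r + 4)/180 + 141*log(r + 5)/539 - 257*log(r + 7)/1053 + 5/(252*r - 504) + C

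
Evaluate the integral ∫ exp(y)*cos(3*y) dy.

3*exp(y)*sin(3*y)/10 + exp(y)*cos(3*y)/10 + C

Let I denote the integral. Integrate by parts with u = cos(3*y), dv = exp(y) dy, so v = exp(y): I = exp(y)*cos(3*y) + 3·∫ exp(y)*sin(3*y) dy.
Apply parts again with u = sin(3*y), dv = exp(y) dy: ∫ exp(y)*sin(3*y) dy = exp(y)*sin(3*y) − 3·I. Substituting back brings back I: I = 3*exp(y)*sin(3*y) + exp(y)*cos(3*y) − 9·I.
Solving for I: (1 + 9)·I equals the remaining terms, so I = (1/10)·(3*exp(y)*sin(3*y) + exp(y)*cos(3*y)).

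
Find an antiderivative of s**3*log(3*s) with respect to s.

Use integration by parts with u = log(3*s), dv = s**3 ds.
Then du = 1/s ds and v = s**4/4.

s**4*(log(s) + log(3))/4 - s**4/16 + C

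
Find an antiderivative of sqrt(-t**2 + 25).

Substitute t = 5·sin(θ), so dt = 5·cos(θ) dθ and the radical becomes sqrt(-t**2 + 25) = 5·cos(θ) by the Pythagorean identity.
Integrate the resulting trig expression in θ, then back-substitute θ = asin(t/5), sin(θ) = t/5, cos(θ) = sqrt(-t**2 + 25)/5 (absorbing any constant into C).

t*sqrt(-t**2 + 25)/2 + 25*asin(t/5)/2 + C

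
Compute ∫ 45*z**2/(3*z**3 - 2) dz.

5*log(3*z**3 - 2) + C

Let u = 3*z**3 - 2, so du = (9*z**2) dz.
Rewriting, the integral becomes 5·∫ 1/u du = 5·log(u).
Substituting back, u = 3*z**3 - 2.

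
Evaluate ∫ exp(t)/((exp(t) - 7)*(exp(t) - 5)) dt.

Let u = e^t, du = e^t dt.
The integral becomes ∫ du/((u-5)(u-7)); decompose into partial fractions.

log(exp(t) - 7)/2 - log(exp(t) - 5)/2 + C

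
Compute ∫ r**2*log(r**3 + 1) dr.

r**3*log(r**3 + 1)/3 - r**3/3 + log(r**3 + 1)/3 + C

Let u = r**3 + 1, so du = (3*r**2) dr.
The integral becomes (1/3)·∫ log(u) du; integrate by parts with u′=log(u), dv′=du.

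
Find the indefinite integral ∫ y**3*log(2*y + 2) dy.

Use integration by parts with u = log(2*y + 2), dv = y**3 dy.
Then du = 2/(2*y + 2) dy and v = y**4/4.

y**4*log(2*y + 2)/4 - y**4/16 + y**3/12 - y**2/8 + y/4 - log(y + 1)/4 + C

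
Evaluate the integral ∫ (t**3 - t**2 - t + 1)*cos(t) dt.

Use integration by parts with u = t**3 - t**2 - t + 1, dv = cos(t) dt, so v = sin(t).
Apply parts 3 times (tabular method): alternate signs, differentiate u down to 0, integrate dv up.

t**3*sin(t) - t**2*sin(t) + 3*t**2*cos(t) - 7*t*sin(t) - 2*t*cos(t) + 3*sin(t) - 7*cos(t) + C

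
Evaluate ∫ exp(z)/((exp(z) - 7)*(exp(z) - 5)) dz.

Let u = e^z, du = e^z dz.
The integral becomes ∫ du/((u-7)(u-5)); decompose into partial fractions.

log(exp(z) - 7)/2 - log(exp(z) - 5)/2 + C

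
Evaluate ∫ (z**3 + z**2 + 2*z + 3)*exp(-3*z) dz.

Use integration by parts with u = z**3 + z**2 + 2*z + 3, dv = exp(-3*z) dz, so v = -exp(-3*z)/3.
Apply parts 3 times (tabular method): alternate signs, differentiate u down to 0, integrate dv up.

(-9*z**3 - 18*z**2 - 30*z - 37)*exp(-3*z)/27 + C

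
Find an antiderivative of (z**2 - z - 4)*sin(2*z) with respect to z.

Use integration by parts with u = z**2 - z - 4, dv = sin(2*z) dz, so v = -cos(2*z)/2.
Apply parts 2 times (tabular method): alternate signs, differentiate u down to 0, integrate dv up.

-z**2*cos(2*z)/2 + z*sin(2*z)/2 + z*cos(2*z)/2 - sin(2*z)/4 + 9*cos(2*z)/4 + C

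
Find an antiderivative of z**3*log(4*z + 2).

Use integration by parts with u = log(4*z + 2), dv = z**3 dz.
Then du = 4/(4*z + 2) dz and v = z**4/4.

z**4*log(4*z + 2)/4 - z**4/16 + z**3/24 - z**2/32 + z/32 - log(2*z + 1)/64 + C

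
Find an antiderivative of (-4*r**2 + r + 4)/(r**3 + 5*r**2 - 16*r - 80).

-7*log(r - 4)/9 + 8*log(r + 4) - 101*log(r + 5)/9 + C

Factor the denominator: (r - 4)*(r + 4)*(r + 5).
Partial-fraction decomposition: -101/(9*(r + 5)) + 8/(r + 4) - 7/(9*(r - 4)).
Integrate each term: A/(r−a) contributes A·log|r−a|.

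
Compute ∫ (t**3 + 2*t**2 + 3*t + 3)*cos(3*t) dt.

t**3*sin(3*t)/3 + 2*t**2*sin(3*t)/3 + t**2*cos(3*t)/3 + 7*t*sin(3*t)/9 + 4*t*cos(3*t)/9 + 23*sin(3*t)/27 + 7*cos(3*t)/27 + C

Use integration by parts with u = t**3 + 2*t**2 + 3*t + 3, dv = cos(3*t) dt, so v = sin(3*t)/3.
Apply parts 3 times (tabular method): alternate signs, differentiate u down to 0, integrate dv up.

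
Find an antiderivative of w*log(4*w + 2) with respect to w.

w**2*log(4*w + 2)/2 - w**2/4 + w/4 - log(2*w + 1)/8 + C

Use integration by parts with u = log(4*w + 2), dv = w dw.
Then du = 4/(4*w + 2) dw and v = w**2/2.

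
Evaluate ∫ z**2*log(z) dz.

Use integration by parts with u = log(z), dv = z**2 dz.
Then du = 1/z dz and v = z**3/3.

z**3*log(z)/3 - z**3/9 + C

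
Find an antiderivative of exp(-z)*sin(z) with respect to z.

Let I denote the integral. Integrate by parts with u = sin(z), dv = exp(-z) dz, so v = -exp(-z): I = -exp(-z)*sin(z) + ∫ exp(-z)*cos(z) dz.
Apply parts again with u = cos(z), dv = exp(-z) dz: ∫ exp(-z)*cos(z) dz = -exp(-z)*cos(z) − I. Substituting back brings back I: I = -exp(-z)*sin(z) - exp(-z)*cos(z) − I.
Solving for I: (1 + 1)·I equals the remaining terms, so I = (1/2)·(-exp(-z)*sin(z) - exp(-z)*cos(z)).

-exp(-z)*sin(z)/2 - exp(-z)*cos(z)/2 + C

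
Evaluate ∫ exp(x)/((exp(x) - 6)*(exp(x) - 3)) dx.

log(exp(x) - 6)/3 - log(exp(x) - 3)/3 + C

Let u = e^x, du = e^x dx.
The integral becomes ∫ du/((u-3)(u-6)); decompose into partial fractions.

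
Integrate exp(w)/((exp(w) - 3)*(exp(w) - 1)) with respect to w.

Let u = e^w, du = e^w dw.
The integral becomes ∫ du/((u-3)(u-1)); decompose into partial fractions.

log(exp(w) - 3)/2 - log(exp(w) - 1)/2 + C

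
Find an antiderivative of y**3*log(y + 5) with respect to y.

Use integration by parts with u = log(y + 5), dv = y**3 dy.
Then du = 1/(y + 5) dy and v = y**4/4.

y**4*log(y + 5)/4 - y**4/16 + 5*y**3/12 - 25*y**2/8 + 125*y/4 - 625*log(y + 5)/4 + C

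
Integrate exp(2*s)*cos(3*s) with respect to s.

Let I denote the integral. Integrate by parts with u = cos(3*s), dv = exp(2*s) ds, so v = exp(2*s)/2: I = exp(2*s)*cos(3*s)/2 + (3/2)·∫ exp(2*s)*sin(3*s) ds.
Apply parts again with u = sin(3*s), dv = exp(2*s) ds: ∫ exp(2*s)*sin(3*s) ds = exp(2*s)*sin(3*s)/2 − (3/2)·I. Substituting back brings back I: I = 3*exp(2*s)*sin(3*s)/4 + exp(2*s)*cos(3*s)/2 − (9/4)·I.
Solving for I: (1 + 9/4)·I equals the remaining terms, so I = (4/13)·(3*exp(2*s)*sin(3*s)/4 + exp(2*s)*cos(3*s)/2).

3*exp(2*s)*sin(3*s)/13 + 2*exp(2*s)*cos(3*s)/13 + C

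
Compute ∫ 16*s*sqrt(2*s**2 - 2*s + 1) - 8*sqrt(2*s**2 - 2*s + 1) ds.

8*(2*s**2 - 2*s + 1)**(3/2)/3 + C

Let u = 2*s**2 - 2*s + 1, so du = (4*s - 2) ds.
Rewriting, the integral becomes 4·∫ √u du = 4·(2/3)u^(3/2).
Substituting back, u = 2*s**2 - 2*s + 1.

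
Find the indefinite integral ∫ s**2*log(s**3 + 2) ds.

s**3*log(s**3 + 2)/3 - s**3/3 + 2*log(s**3 + 2)/3 + C

Let u = s**3 + 2, so du = (3*s**2) ds.
The integral becomes (1/3)·∫ log(u) du; integrate by parts with u′=log(u), dv′=du.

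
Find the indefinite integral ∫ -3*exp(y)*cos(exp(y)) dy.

Let u = exp(y), so du = (exp(y)) dy.
Rewriting, the integral becomes -3·∫ cos(u) du = -3·sin(u).
Substituting back, u = exp(y).

-3*sin(exp(y)) + C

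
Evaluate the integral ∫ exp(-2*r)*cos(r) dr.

Let I denote the integral. Integrate by parts with u = cos(r), dv = exp(-2*r) dr, so v = -exp(-2*r)/2: I = -exp(-2*r)*cos(r)/2 − (1/2)·∫ exp(-2*r)*sin(r) dr.
Apply parts again with u = sin(r), dv = exp(-2*r) dr: ∫ exp(-2*r)*sin(r) dr = -exp(-2*r)*sin(r)/2 + (1/2)·I. Substituting back brings back I: I = exp(-2*r)*sin(r)/4 - exp(-2*r)*cos(r)/2 − (1/4)·I.
Solving for I: (1 + 1/4)·I equals the remaining terms, so I = (4/5)·(exp(-2*r)*sin(r)/4 - exp(-2*r)*cos(r)/2).

exp(-2*r)*sin(r)/5 - 2*exp(-2*r)*cos(r)/5 + C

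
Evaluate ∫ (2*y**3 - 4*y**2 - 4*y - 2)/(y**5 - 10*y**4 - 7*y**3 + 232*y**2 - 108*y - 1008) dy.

Factor the denominator: (y - 7)*(y - 6)*(y - 3)*(y + 2)*(y + 4).
Partial-fraction decomposition: -89/(770*(y + 4)) + 13/(360*(y + 2)) + 1/(105*(y - 3)) - 131/(120*(y - 6)) + 115/(99*(y - 7)).
Integrate each term: A/(y−a) contributes A·log|y−a|.

115*log(y - 7)/99 - 131*log(y - 6)/120 + log(y - 3)/105 + 13*log(y + 2)/360 - 89*log(y + 4)/770 + C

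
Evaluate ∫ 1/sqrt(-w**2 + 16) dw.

asin(w/4) + C

Substitute w = 4·sin(θ), so dw = 4·cos(θ) dθ and the radical becomes sqrt(-w**2 + 16) = 4·cos(θ) by the Pythagorean identity.
Integrate the resulting trig expression in θ, then back-substitute θ = asin(w/4), sin(θ) = w/4, cos(θ) = sqrt(-w**2 + 16)/4 (absorbing any constant into C).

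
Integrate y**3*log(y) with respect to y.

y**4*log(y)/4 - y**4/16 + C

Use integration by parts with u = log(y), dv = y**3 dy.
Then du = 1/y dy and v = y**4/4.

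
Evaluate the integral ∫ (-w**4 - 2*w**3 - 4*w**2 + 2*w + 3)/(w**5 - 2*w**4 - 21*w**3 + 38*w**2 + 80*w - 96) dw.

-437*log(w - 4)/144 + 81*log(w - 3)/35 - log(w - 1)/45 + 17*log(w + 2)/180 - 197*log(w + 4)/560 + C

Factor the denominator: (w - 4)*(w - 3)*(w - 1)*(w + 2)*(w + 4).
Partial-fraction decomposition: -197/(560*(w + 4)) + 17/(180*(w + 2)) - 1/(45*(w - 1)) + 81/(35*(w - 3)) - 437/(144*(w - 4)).
Integrate each term: A/(w−a) contributes A·log|w−a|.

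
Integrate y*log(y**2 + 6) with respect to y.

Let u = y**2 + 6, so du = (2*y) dy.
The integral becomes (1/2)·∫ log(u) du; integrate by parts with u′=log(u), dv′=du.

y**2*log(y**2 + 6)/2 - y**2/2 + 3*log(y**2 + 6) + C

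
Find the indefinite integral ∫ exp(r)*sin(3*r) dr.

Let I denote the integral. Integrate by parts with u = sin(3*r), dv = exp(r) dr, so v = exp(r): I = exp(r)*sin(3*r) − 3·∫ exp(r)*cos(3*r) dr.
Apply parts again with u = cos(3*r), dv = exp(r) dr: ∫ exp(r)*cos(3*r) dr = exp(r)*cos(3*r) + 3·I. Substituting back brings back I: I = exp(r)*sin(3*r) - 3*exp(r)*cos(3*r) − 9·I.
Solving for I: (1 + 9)·I equals the remaining terms, so I = (1/10)·(exp(r)*sin(3*r) - 3*exp(r)*cos(3*r)).

exp(r)*sin(3*r)/10 - 3*exp(r)*cos(3*r)/10 + C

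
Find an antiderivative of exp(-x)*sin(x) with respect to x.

Let I denote the integral. Integrate by parts with u = sin(x), dv = exp(-x) dx, so v = -exp(-x): I = -exp(-x)*sin(x) + ∫ exp(-x)*cos(x) dx.
Apply parts again with u = cos(x), dv = exp(-x) dx: ∫ exp(-x)*cos(x) dx = -exp(-x)*cos(x) − I. Substituting back brings back I: I = -exp(-x)*sin(x) - exp(-x)*cos(x) − I.
Solving for I: (1 + 1)·I equals the remaining terms, so I = (1/2)·(-exp(-x)*sin(x) - exp(-x)*cos(x)).

-exp(-x)*sin(x)/2 - exp(-x)*cos(x)/2 + C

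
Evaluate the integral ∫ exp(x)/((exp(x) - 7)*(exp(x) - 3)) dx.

log(exp(x) - 7)/4 - log(exp(x) - 3)/4 + C

Let u = e^x, du = e^x dx.
The integral becomes ∫ du/((u-3)(u-7)); decompose into partial fractions.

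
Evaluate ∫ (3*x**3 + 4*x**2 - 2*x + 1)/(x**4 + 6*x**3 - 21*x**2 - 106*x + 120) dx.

83*log(x - 4)/90 - log(x - 1)/21 - 44*log(x + 5)/9 + 491*log(x + 6)/70 + C

Factor the denominator: (x - 4)*(x - 1)*(x + 5)*(x + 6).
Partial-fraction decomposition: 491/(70*(x + 6)) - 44/(9*(x + 5)) - 1/(21*(x - 1)) + 83/(90*(x - 4)).
Integrate each term: A/(x−a) contributes A·log|x−a|.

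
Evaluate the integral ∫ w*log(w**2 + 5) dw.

Let u = w**2 + 5, so du = (2*w) dw.
The integral becomes (1/2)·∫ log(u) du; integrate by parts with u′=log(u), dv′=du.

w**2*log(w**2 + 5)/2 - w**2/2 + 5*log(w**2 + 5)/2 + C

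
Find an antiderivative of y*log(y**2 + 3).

y**2*log(y**2 + 3)/2 - y**2/2 + 3*log(y**2 + 3)/2 + C

Let u = y**2 + 3, so du = (2*y) dy.
The integral becomes (1/2)·∫ log(u) du; integrate by parts with u′=log(u), dv′=du.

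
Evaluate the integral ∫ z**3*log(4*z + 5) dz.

z**4*log(4*z + 5)/4 - z**4/16 + 5*z**3/48 - 25*z**2/128 + 125*z/256 - 625*log(4*z + 5)/1024 + C

Use integration by parts with u = log(4*z + 5), dv = z**3 dz.
Then du = 4/(4*z + 5) dz and v = z**4/4.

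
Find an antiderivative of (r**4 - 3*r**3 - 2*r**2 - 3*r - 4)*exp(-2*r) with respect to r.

(-4*r**4 + 4*r**3 + 14*r**2 + 26*r + 29)*exp(-2*r)/8 + C

Use integration by parts with u = r**4 - 3*r**3 - 2*r**2 - 3*r - 4, dv = exp(-2*r) dr, so v = -exp(-2*r)/2.
Apply parts 4 times (tabular method): alternate signs, differentiate u down to 0, integrate dv up.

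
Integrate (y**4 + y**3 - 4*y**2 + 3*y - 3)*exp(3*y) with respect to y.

(27*y**4 - 9*y**3 - 99*y**2 + 147*y - 130)*exp(3*y)/81 + C

Use integration by parts with u = y**4 + y**3 - 4*y**2 + 3*y - 3, dv = exp(3*y) dy, so v = exp(3*y)/3.
Apply parts 4 times (tabular method): alternate signs, differentiate u down to 0, integrate dv up.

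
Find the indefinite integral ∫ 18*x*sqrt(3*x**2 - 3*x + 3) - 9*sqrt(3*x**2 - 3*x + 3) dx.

Let u = 3*x**2 - 3*x + 3, so du = (6*x - 3) dx.
Rewriting, the integral becomes 3·∫ √u du = 3·(2/3)u^(3/2).
Substituting back, u = 3*x**2 - 3*x + 3.

2*(3*x**2 - 3*x + 3)**(3/2) + C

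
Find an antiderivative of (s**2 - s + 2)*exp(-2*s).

(-s**2 - 2)*exp(-2*s)/2 + C

Use integration by parts with u = s**2 - s + 2, dv = exp(-2*s) ds, so v = -exp(-2*s)/2.
Apply parts 2 times (tabular method): alternate signs, differentiate u down to 0, integrate dv up.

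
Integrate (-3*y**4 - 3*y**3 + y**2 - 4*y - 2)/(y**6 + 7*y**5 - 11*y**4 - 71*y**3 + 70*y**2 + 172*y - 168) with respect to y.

-307*log(y - 2)/5400 - 11*log(y - 1)/96 + 7*log(y + 2)/120 - 143*log(y + 3)/400 + 2033*log(y + 7)/4320 + 13/(30*y - 60) + C

Factor the denominator: (y - 2)**2*(y - 1)*(y + 2)*(y + 3)*(y + 7).
Partial-fraction decomposition: 2033/(4320*(y + 7)) - 143/(400*(y + 3)) + 7/(120*(y + 2)) - 11/(96*(y - 1)) - 307/(5400*(y - 2)) - 13/(30*(y - 2)**2).
Integrate each term; A/(y−a) gives A·log|y−a|; A/(y−a)² gives −A/(y−a).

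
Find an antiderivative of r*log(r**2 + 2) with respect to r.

r**2*log(r**2 + 2)/2 - r**2/2 + log(r**2 + 2) + C

Let u = r**2 + 2, so du = (2*r) dr.
The integral becomes (1/2)·∫ log(u) du; integrate by parts with u′=log(u), dv′=du.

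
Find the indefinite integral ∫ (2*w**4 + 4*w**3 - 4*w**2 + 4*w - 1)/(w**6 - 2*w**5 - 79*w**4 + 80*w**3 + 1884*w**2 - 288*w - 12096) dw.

Factor the denominator: (w - 7)*(w - 6)*(w - 3)*(w + 4)**2*(w + 6).
Partial-fraction decomposition: -1559/(5616*(w + 6)) + 123/(605*(w + 4)) - 5/(44*(w + 4)**2) + 5/(108*(w - 3)) - 667/(720*(w - 6)) + 6005/(6292*(w - 7)).
Integrate each term; A/(w−a) gives A·log|w−a|; A/(w−a)² gives −A/(w−a).

6005*log(w - 7)/6292 - 667*log(w - 6)/720 + 5*log(w - 3)/108 + 123*log(w + 4)/605 - 1559*log(w + 6)/5616 + 5/(44*w + 176) + C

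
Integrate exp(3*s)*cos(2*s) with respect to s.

Let I denote the integral. Integrate by parts with u = cos(2*s), dv = exp(3*s) ds, so v = exp(3*s)/3: I = exp(3*s)*cos(2*s)/3 + (2/3)·∫ exp(3*s)*sin(2*s) ds.
Apply parts again with u = sin(2*s), dv = exp(3*s) ds: ∫ exp(3*s)*sin(2*s) ds = exp(3*s)*sin(2*s)/3 − (2/3)·I. Substituting back brings back I: I = 2*exp(3*s)*sin(2*s)/9 + exp(3*s)*cos(2*s)/3 − (4/9)·I.
Solving for I: (1 + 4/9)·I equals the remaining terms, so I = (9/13)·(2*exp(3*s)*sin(2*s)/9 + exp(3*s)*cos(2*s)/3).

2*exp(3*s)*sin(2*s)/13 + 3*exp(3*s)*cos(2*s)/13 + C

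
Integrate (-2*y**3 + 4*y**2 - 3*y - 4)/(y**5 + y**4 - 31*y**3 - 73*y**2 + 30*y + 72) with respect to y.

Factor the denominator: (y - 6)*(y - 1)*(y + 1)*(y + 3)*(y + 4).
Partial-fraction decomposition: 4/(3*(y + 4)) - 95/(72*(y + 3)) + 5/(84*(y + 1)) + 1/(40*(y - 1)) - 31/(315*(y - 6)).
Integrate each term: A/(y−a) contributes A·log|y−a|.

-31*log(y - 6)/315 + log(y - 1)/40 + 5*log(y + 1)/84 - 95*log(y + 3)/72 + 4*log(y + 4)/3 + C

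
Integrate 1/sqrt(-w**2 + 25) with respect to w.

Substitute w = 5·sin(θ), so dw = 5·cos(θ) dθ and the radical becomes sqrt(-w**2 + 25) = 5·cos(θ) by the Pythagorean identity.
Integrate the resulting trig expression in θ, then back-substitute θ = asin(w/5), sin(θ) = w/5, cos(θ) = sqrt(-w**2 + 25)/5 (absorbing any constant into C).

asin(w/5) + C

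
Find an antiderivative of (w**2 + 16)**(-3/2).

Substitute w = 4·tan(θ), so dw = 4·sec(θ)^2 dθ and the radical becomes sqrt(w**2 + 16) = 4·sec(θ) by the Pythagorean identity.
Integrate the resulting trig expression in θ, then back-substitute tan(θ) = w/4, sec(θ) = sqrt(w**2 + 16)/4 (absorbing any constant into C).

w/(16*sqrt(w**2 + 16)) + C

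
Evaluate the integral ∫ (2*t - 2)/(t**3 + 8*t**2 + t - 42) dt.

2*log(t - 2)/45 + 2*log(t + 3)/5 - 4*log(t + 7)/9 + C

Factor the denominator: (t - 2)*(t + 3)*(t + 7).
Partial-fraction decomposition: -4/(9*(t + 7)) + 2/(5*(t + 3)) + 2/(45*(t - 2)).
Integrate each term: A/(t−a) contributes A·log|t−a|.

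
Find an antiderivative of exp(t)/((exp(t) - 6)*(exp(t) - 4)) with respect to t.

log(exp(t) - 6)/2 - log(exp(t) - 4)/2 + C

Let u = e^t, du = e^t dt.
The integral becomes ∫ du/((u-6)(u-4)); decompose into partial fractions.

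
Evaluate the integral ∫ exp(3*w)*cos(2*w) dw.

Let I denote the integral. Integrate by parts with u = cos(2*w), dv = exp(3*w) dw, so v = exp(3*w)/3: I = exp(3*w)*cos(2*w)/3 + (2/3)·∫ exp(3*w)*sin(2*w) dw.
Apply parts again with u = sin(2*w), dv = exp(3*w) dw: ∫ exp(3*w)*sin(2*w) dw = exp(3*w)*sin(2*w)/3 − (2/3)·I. Substituting back brings back I: I = 2*exp(3*w)*sin(2*w)/9 + exp(3*w)*cos(2*w)/3 − (4/9)·I.
Solving for I: (1 + 4/9)·I equals the remaining terms, so I = (9/13)·(2*exp(3*w)*sin(2*w)/9 + exp(3*w)*cos(2*w)/3).

2*exp(3*w)*sin(2*w)/13 + 3*exp(3*w)*cos(2*w)/13 + C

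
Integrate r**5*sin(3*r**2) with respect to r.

Let u = r², du = 2r dr; rewrite as (1/2)∫ u^2·sin(3u) du.
Now integrate by parts 2 times.

-r**4*cos(3*r**2)/6 + r**2*sin(3*r**2)/9 + cos(3*r**2)/27 + C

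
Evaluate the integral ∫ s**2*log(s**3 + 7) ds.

s**3*log(s**3 + 7)/3 - s**3/3 + 7*log(s**3 + 7)/3 + C

Let u = s**3 + 7, so du = (3*s**2) ds.
The integral becomes (1/3)·∫ log(u) du; integrate by parts with u′=log(u), dv′=du.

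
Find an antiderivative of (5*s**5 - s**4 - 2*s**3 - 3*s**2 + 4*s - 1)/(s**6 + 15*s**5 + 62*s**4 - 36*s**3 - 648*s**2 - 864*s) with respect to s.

Factor the denominator: s*(s - 3)*(s + 2)*(s + 4)*(s + 6)**2.
Partial-fraction decomposition: -284281/(15552*(s + 6)) - 39877/(432*(s + 6)**2) + 759/(32*(s + 4)) - 181/(320*(s + 2)) + 152/(1215*(s - 3)) + 1/(864*s).
Integrate each term; A/(s−a) gives A·log|s−a|; A/(s−a)² gives −A/(s−a).

log(s)/864 + 152*log(s - 3)/1215 - 181*log(s + 2)/320 + 759*log(s + 4)/32 - 284281*log(s + 6)/15552 + 39877/(432*s + 2592) + C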